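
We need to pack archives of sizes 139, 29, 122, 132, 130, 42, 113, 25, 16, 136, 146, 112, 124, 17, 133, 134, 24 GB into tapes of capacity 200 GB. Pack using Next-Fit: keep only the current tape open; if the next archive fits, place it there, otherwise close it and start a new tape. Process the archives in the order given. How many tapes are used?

tape 1: place 139 GB, 61 GB left
tape 1: place 29 GB, 32 GB left
tape 2: place 122 GB, 78 GB left
tape 3: place 132 GB, 68 GB left
tape 4: place 130 GB, 70 GB left
tape 4: place 42 GB, 28 GB left
tape 5: place 113 GB, 87 GB left
tape 5: place 25 GB, 62 GB left
tape 5: place 16 GB, 46 GB left
tape 6: place 136 GB, 64 GB left
tape 7: place 146 GB, 54 GB left
tape 8: place 112 GB, 88 GB left
tape 9: place 124 GB, 76 GB left
tape 9: place 17 GB, 59 GB left
tape 10: place 133 GB, 67 GB left
tape 11: place 134 GB, 66 GB left
tape 11: place 24 GB, 42 GB left
Final tapes: [139,29] [122] [132] [130,42] [113,25,16] [136] [146] [112] [124,17] [133] [134,24].

11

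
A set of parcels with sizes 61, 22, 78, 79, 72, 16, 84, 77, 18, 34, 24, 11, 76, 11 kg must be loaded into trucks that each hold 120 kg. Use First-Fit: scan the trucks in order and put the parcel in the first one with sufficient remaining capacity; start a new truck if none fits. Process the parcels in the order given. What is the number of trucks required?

7

61 kg → truck 1 (remaining 59 kg)
22 kg → truck 1 (remaining 37 kg)
78 kg → truck 2 (remaining 42 kg)
79 kg → truck 3 (remaining 41 kg)
72 kg → truck 4 (remaining 48 kg)
16 kg → truck 1 (remaining 21 kg)
84 kg → truck 5 (remaining 36 kg)
77 kg → truck 6 (remaining 43 kg)
18 kg → truck 1 (remaining 3 kg)
34 kg → truck 2 (remaining 8 kg)
24 kg → truck 3 (remaining 17 kg)
11 kg → truck 3 (remaining 6 kg)
76 kg → truck 7 (remaining 44 kg)
11 kg → truck 4 (remaining 37 kg)
Final trucks: [61,22,16,18] [78,34] [79,24,11] [72,11] [84] [77] [76].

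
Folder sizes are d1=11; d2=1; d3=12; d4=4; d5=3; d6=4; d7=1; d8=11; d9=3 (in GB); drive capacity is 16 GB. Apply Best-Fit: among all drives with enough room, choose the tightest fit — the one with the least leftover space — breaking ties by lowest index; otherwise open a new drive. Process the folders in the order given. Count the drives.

4

Put d1 (11 GB) in drive 1; 5 GB remain.
Put d2 (1 GB) in drive 1; 4 GB remain.
Put d3 (12 GB) in drive 2; 4 GB remain.
Put d4 (4 GB) in drive 1; 0 GB remain.
Put d5 (3 GB) in drive 2; 1 GB remain.
Put d6 (4 GB) in drive 3; 12 GB remain.
Put d7 (1 GB) in drive 2; 0 GB remain.
Put d8 (11 GB) in drive 3; 1 GB remain.
Put d9 (3 GB) in drive 4; 13 GB remain.
Final drives: [11,1,4] [12,3,1] [4,11] [3].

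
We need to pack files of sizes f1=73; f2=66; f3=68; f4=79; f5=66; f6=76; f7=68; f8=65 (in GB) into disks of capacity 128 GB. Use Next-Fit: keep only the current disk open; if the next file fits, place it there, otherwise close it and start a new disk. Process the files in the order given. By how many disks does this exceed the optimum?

0

Next-Fit: [73] [66] [68] [79] [66] [76] [68] [65] → 8 disks.
8 files exceed 64 GB (half the capacity), and no two of those can share a disk, so at least 8 disks are needed.
So 8 is already optimal.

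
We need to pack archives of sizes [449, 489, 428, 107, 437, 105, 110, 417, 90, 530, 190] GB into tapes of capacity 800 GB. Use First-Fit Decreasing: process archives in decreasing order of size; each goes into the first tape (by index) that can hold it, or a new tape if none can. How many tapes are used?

Sorted descending: 530, 489, 449, 437, 428, 417, 190, 110, 107, 105, 90.
tape 1: place 530 GB, 270 GB left
tape 2: place 489 GB, 311 GB left
tape 3: place 449 GB, 351 GB left
tape 4: place 437 GB, 363 GB left
tape 5: place 428 GB, 372 GB left
tape 6: place 417 GB, 383 GB left
tape 1: place 190 GB, 80 GB left
tape 2: place 110 GB, 201 GB left
tape 2: place 107 GB, 94 GB left
tape 3: place 105 GB, 246 GB left
tape 2: place 90 GB, 4 GB left
Final tapes: [530,190] [489,110,107,90] [449,105] [437] [428] [417].

6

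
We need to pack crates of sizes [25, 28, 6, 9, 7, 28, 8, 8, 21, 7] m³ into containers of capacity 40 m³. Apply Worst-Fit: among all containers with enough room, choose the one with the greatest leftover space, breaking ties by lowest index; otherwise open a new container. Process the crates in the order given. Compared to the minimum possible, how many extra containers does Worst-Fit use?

0

Worst-Fit: [25,6,7] [28,9] [28,8] [8,21,7] → 4 containers.
Total size 147 m³; any packing needs at least ⌈147/40⌉ = 4 containers.
So 4 is already optimal.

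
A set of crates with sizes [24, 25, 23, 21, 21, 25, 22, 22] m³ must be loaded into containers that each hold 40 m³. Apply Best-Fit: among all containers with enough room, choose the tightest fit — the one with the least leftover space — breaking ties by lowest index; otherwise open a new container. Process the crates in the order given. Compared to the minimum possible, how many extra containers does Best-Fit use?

Best-Fit: [24] [25] [23] [21] [21] [25] [22] [22] → 8 containers.
8 crates exceed 20 m³ (half the capacity), and no two of those can share a container, so at least 8 containers are needed.
So 8 is already optimal.

0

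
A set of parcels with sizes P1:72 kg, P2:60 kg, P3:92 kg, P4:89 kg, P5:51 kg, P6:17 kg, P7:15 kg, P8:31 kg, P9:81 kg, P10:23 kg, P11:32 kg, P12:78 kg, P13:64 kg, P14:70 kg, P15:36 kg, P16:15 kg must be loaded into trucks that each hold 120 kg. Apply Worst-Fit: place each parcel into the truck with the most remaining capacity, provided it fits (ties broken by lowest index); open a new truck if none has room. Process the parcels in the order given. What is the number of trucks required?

P1 (72 kg) → truck 1 (remaining 48 kg)
P2 (60 kg) → truck 2 (remaining 60 kg)
P3 (92 kg) → truck 3 (remaining 28 kg)
P4 (89 kg) → truck 4 (remaining 31 kg)
P5 (51 kg) → truck 2 (remaining 9 kg)
P6 (17 kg) → truck 1 (remaining 31 kg)
P7 (15 kg) → truck 1 (remaining 16 kg)
P8 (31 kg) → truck 4 (remaining 0 kg)
P9 (81 kg) → truck 5 (remaining 39 kg)
P10 (23 kg) → truck 5 (remaining 16 kg)
P11 (32 kg) → truck 6 (remaining 88 kg)
P12 (78 kg) → truck 6 (remaining 10 kg)
P13 (64 kg) → truck 7 (remaining 56 kg)
P14 (70 kg) → truck 8 (remaining 50 kg)
P15 (36 kg) → truck 7 (remaining 20 kg)
P16 (15 kg) → truck 8 (remaining 35 kg)

8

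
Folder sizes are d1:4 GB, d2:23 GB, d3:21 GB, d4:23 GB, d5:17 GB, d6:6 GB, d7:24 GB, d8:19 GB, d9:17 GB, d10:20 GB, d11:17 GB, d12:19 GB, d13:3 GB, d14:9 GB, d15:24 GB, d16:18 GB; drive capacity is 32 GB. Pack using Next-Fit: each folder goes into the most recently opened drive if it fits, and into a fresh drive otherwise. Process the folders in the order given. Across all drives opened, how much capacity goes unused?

120

drive 1: place d1 (4 GB), 28 GB left
drive 1: place d2 (23 GB), 5 GB left
drive 2: place d3 (21 GB), 11 GB left
drive 3: place d4 (23 GB), 9 GB left
drive 4: place d5 (17 GB), 15 GB left
drive 4: place d6 (6 GB), 9 GB left
drive 5: place d7 (24 GB), 8 GB left
drive 6: place d8 (19 GB), 13 GB left
drive 7: place d9 (17 GB), 15 GB left
drive 8: place d10 (20 GB), 12 GB left
drive 9: place d11 (17 GB), 15 GB left
drive 10: place d12 (19 GB), 13 GB left
drive 10: place d13 (3 GB), 10 GB left
drive 10: place d14 (9 GB), 1 GB left
drive 11: place d15 (24 GB), 8 GB left
drive 12: place d16 (18 GB), 14 GB left
12 drives × 32 GB = 384 GB; used 264 GB; unused 120 GB.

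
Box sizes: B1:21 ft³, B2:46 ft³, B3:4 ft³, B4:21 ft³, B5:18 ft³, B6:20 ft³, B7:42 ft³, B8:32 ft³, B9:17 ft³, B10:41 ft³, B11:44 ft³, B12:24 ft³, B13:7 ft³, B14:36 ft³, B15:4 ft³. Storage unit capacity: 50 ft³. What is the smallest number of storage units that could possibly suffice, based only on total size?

8

Total size = 21 + 46 + 4 + 21 + 18 + 20 + 42 + 32 + 17 + 41 + 44 + 24 + 7 + 36 + 4 = 377 ft³.
⌈377 / 50⌉ = 8.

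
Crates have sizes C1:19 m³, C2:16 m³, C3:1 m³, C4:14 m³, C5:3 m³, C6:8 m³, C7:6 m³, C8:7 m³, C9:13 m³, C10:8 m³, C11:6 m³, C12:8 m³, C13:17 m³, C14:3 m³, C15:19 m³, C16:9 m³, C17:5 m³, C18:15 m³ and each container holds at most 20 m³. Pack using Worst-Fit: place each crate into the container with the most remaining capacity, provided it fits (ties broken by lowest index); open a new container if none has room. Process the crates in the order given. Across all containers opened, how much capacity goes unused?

23

C1 (19 m³) → container 1 (remaining 1 m³)
C2 (16 m³) → container 2 (remaining 4 m³)
C3 (1 m³) → container 2 (remaining 3 m³)
C4 (14 m³) → container 3 (remaining 6 m³)
C5 (3 m³) → container 3 (remaining 3 m³)
C6 (8 m³) → container 4 (remaining 12 m³)
C7 (6 m³) → container 4 (remaining 6 m³)
C8 (7 m³) → container 5 (remaining 13 m³)
C9 (13 m³) → container 5 (remaining 0 m³)
C10 (8 m³) → container 6 (remaining 12 m³)
C11 (6 m³) → container 6 (remaining 6 m³)
C12 (8 m³) → container 7 (remaining 12 m³)
C13 (17 m³) → container 8 (remaining 3 m³)
C14 (3 m³) → container 7 (remaining 9 m³)
C15 (19 m³) → container 9 (remaining 1 m³)
C16 (9 m³) → container 7 (remaining 0 m³)
C17 (5 m³) → container 4 (remaining 1 m³)
C18 (15 m³) → container 10 (remaining 5 m³)
10 containers × 20 m³ = 200 m³; used 177 m³; unused 23 m³.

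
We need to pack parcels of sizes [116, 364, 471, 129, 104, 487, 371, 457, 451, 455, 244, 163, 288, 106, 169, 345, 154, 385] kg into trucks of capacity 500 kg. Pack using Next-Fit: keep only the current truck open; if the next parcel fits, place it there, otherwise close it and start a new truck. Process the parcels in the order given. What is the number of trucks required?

13

116 kg → truck 1 (remaining 384 kg)
364 kg → truck 1 (remaining 20 kg)
471 kg → truck 2 (remaining 29 kg)
129 kg → truck 3 (remaining 371 kg)
104 kg → truck 3 (remaining 267 kg)
487 kg → truck 4 (remaining 13 kg)
371 kg → truck 5 (remaining 129 kg)
457 kg → truck 6 (remaining 43 kg)
451 kg → truck 7 (remaining 49 kg)
455 kg → truck 8 (remaining 45 kg)
244 kg → truck 9 (remaining 256 kg)
163 kg → truck 9 (remaining 93 kg)
288 kg → truck 10 (remaining 212 kg)
106 kg → truck 10 (remaining 106 kg)
169 kg → truck 11 (remaining 331 kg)
345 kg → truck 12 (remaining 155 kg)
154 kg → truck 12 (remaining 1 kg)
385 kg → truck 13 (remaining 115 kg)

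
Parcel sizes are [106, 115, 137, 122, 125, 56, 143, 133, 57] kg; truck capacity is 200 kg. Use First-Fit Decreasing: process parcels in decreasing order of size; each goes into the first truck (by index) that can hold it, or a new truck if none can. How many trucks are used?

7 trucks

Sorted descending: 143, 137, 133, 125, 122, 115, 106, 57, 56.
Put 143 kg in truck 1; 57 kg remain.
Put 137 kg in truck 2; 63 kg remain.
Put 133 kg in truck 3; 67 kg remain.
Put 125 kg in truck 4; 75 kg remain.
Put 122 kg in truck 5; 78 kg remain.
Put 115 kg in truck 6; 85 kg remain.
Put 106 kg in truck 7; 94 kg remain.
Put 57 kg in truck 1; 0 kg remain.
Put 56 kg in truck 2; 7 kg remain.
Final trucks: [143,57] [137,56] [133] [125] [122] [115] [106].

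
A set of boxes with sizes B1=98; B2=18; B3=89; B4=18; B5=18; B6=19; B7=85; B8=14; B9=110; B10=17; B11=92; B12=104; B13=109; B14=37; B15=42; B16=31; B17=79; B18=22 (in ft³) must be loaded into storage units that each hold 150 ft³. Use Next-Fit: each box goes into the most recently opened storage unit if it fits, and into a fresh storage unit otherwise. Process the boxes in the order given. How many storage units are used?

9

Put B1 (98 ft³) in storage unit 1; 52 ft³ remain.
Put B2 (18 ft³) in storage unit 1; 34 ft³ remain.
Put B3 (89 ft³) in storage unit 2; 61 ft³ remain.
Put B4 (18 ft³) in storage unit 2; 43 ft³ remain.
Put B5 (18 ft³) in storage unit 2; 25 ft³ remain.
Put B6 (19 ft³) in storage unit 2; 6 ft³ remain.
Put B7 (85 ft³) in storage unit 3; 65 ft³ remain.
Put B8 (14 ft³) in storage unit 3; 51 ft³ remain.
Put B9 (110 ft³) in storage unit 4; 40 ft³ remain.
Put B10 (17 ft³) in storage unit 4; 23 ft³ remain.
Put B11 (92 ft³) in storage unit 5; 58 ft³ remain.
Put B12 (104 ft³) in storage unit 6; 46 ft³ remain.
Put B13 (109 ft³) in storage unit 7; 41 ft³ remain.
Put B14 (37 ft³) in storage unit 7; 4 ft³ remain.
Put B15 (42 ft³) in storage unit 8; 108 ft³ remain.
Put B16 (31 ft³) in storage unit 8; 77 ft³ remain.
Put B17 (79 ft³) in storage unit 9; 71 ft³ remain.
Put B18 (22 ft³) in storage unit 9; 49 ft³ remain.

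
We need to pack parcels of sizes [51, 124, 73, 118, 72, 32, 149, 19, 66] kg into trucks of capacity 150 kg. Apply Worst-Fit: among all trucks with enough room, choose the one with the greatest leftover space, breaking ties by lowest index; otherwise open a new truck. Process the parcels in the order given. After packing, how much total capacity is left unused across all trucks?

truck 1: place 51 kg, 99 kg left
truck 2: place 124 kg, 26 kg left
truck 1: place 73 kg, 26 kg left
truck 3: place 118 kg, 32 kg left
truck 4: place 72 kg, 78 kg left
truck 4: place 32 kg, 46 kg left
truck 5: place 149 kg, 1 kg left
truck 4: place 19 kg, 27 kg left
truck 6: place 66 kg, 84 kg left
6 trucks × 150 kg = 900 kg; used 704 kg; unused 196 kg.

196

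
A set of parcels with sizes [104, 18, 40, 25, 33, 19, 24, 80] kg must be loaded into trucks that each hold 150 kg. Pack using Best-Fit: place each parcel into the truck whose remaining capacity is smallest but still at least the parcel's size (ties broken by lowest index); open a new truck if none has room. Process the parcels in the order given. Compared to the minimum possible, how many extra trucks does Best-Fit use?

Best-Fit: [104,18,25] [40,33,19,24] [80] → 3 trucks.
Total size 343 kg; any packing needs at least ⌈343/150⌉ = 3 trucks.
So 3 is already optimal.

0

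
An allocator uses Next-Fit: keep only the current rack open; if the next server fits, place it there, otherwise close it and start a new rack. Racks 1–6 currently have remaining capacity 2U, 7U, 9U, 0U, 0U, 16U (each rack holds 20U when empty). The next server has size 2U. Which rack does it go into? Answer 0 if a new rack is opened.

6

Next-Fit only looks at rack 6, which has 16U free.
2U fits there.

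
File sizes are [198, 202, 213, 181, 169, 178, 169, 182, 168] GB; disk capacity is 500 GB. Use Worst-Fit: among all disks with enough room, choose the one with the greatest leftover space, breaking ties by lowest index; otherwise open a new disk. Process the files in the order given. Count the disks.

5

Put 198 GB in disk 1; 302 GB remain.
Put 202 GB in disk 1; 100 GB remain.
Put 213 GB in disk 2; 287 GB remain.
Put 181 GB in disk 2; 106 GB remain.
Put 169 GB in disk 3; 331 GB remain.
Put 178 GB in disk 3; 153 GB remain.
Put 169 GB in disk 4; 331 GB remain.
Put 182 GB in disk 4; 149 GB remain.
Put 168 GB in disk 5; 332 GB remain.
Final disks: [198,202] [213,181] [169,178] [169,182] [168].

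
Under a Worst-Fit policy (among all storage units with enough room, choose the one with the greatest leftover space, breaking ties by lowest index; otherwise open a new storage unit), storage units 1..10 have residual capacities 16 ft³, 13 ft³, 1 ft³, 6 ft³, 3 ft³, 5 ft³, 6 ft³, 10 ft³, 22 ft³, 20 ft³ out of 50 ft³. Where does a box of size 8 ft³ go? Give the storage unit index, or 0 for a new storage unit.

9

Storage units with room: storage unit 1 (16 ft³), storage unit 2 (13 ft³), storage unit 8 (10 ft³), storage unit 9 (22 ft³), storage unit 10 (20 ft³).
Most room is storage unit 9 with 22 ft³ free.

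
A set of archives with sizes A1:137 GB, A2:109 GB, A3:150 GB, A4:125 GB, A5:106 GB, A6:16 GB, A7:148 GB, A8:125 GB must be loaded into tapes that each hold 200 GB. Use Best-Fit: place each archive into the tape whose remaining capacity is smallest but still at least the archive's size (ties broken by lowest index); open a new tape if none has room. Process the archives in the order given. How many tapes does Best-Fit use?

tape 1: place A1 (137 GB), 63 GB left
tape 2: place A2 (109 GB), 91 GB left
tape 3: place A3 (150 GB), 50 GB left
tape 4: place A4 (125 GB), 75 GB left
tape 5: place A5 (106 GB), 94 GB left
tape 3: place A6 (16 GB), 34 GB left
tape 6: place A7 (148 GB), 52 GB left
tape 7: place A8 (125 GB), 75 GB left
Final tapes: [137] [109] [150,16] [125] [106] [148] [125].

7 tapes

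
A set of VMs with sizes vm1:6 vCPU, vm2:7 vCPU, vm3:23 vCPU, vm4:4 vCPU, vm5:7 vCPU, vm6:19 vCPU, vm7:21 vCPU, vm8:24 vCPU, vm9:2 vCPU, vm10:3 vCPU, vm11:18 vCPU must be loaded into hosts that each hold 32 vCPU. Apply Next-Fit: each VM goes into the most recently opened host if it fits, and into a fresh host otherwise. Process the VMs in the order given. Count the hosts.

host 1: place vm1 (6 vCPU), 26 vCPU left
host 1: place vm2 (7 vCPU), 19 vCPU left
host 2: place vm3 (23 vCPU), 9 vCPU left
host 2: place vm4 (4 vCPU), 5 vCPU left
host 3: place vm5 (7 vCPU), 25 vCPU left
host 3: place vm6 (19 vCPU), 6 vCPU left
host 4: place vm7 (21 vCPU), 11 vCPU left
host 5: place vm8 (24 vCPU), 8 vCPU left
host 5: place vm9 (2 vCPU), 6 vCPU left
host 5: place vm10 (3 vCPU), 3 vCPU left
host 6: place vm11 (18 vCPU), 14 vCPU left
Final hosts: [6,7] [23,4] [7,19] [21] [24,2,3] [18].

6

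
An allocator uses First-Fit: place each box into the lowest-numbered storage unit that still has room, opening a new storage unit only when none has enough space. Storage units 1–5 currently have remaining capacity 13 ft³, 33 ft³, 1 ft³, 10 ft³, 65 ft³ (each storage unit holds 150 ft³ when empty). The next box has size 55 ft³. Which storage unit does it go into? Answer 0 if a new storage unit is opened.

Storage units with room: storage unit 5 (65 ft³).
The first with room is storage unit 5.

5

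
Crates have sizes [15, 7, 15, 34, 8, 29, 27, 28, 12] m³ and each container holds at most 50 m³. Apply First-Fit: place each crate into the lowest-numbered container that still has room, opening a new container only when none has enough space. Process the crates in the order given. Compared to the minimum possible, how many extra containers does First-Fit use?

1

First-Fit: [15,7,15,8] [34,12] [29] [27] [28] → 5 containers.
Total size 175 m³; any packing needs at least ⌈175/50⌉ = 4 containers.
An optimal packing achieves that bound: [34,15] [29,15] [28,12,8] [27,7] → 4 containers.
Excess: 5 − 4 = 1.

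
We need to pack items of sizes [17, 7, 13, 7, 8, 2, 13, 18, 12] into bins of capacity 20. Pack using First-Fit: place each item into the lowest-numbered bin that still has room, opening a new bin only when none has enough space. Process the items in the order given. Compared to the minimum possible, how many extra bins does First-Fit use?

First-Fit: [17,2] [7,13] [7,8] [13] [18] [12] → 6 bins.
Total size 97; any packing needs at least ⌈97/20⌉ = 5 bins.
An optimal packing achieves that bound: [18,2] [17] [13,7] [13,7] [12,8] → 5 bins.
Excess: 6 − 5 = 1.

1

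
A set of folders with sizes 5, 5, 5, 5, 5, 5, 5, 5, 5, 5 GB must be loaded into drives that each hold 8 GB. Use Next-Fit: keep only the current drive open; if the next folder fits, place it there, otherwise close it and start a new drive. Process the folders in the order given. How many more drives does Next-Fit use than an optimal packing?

Next-Fit: [5] [5] [5] [5] [5] [5] [5] [5] [5] [5] → 10 drives.
10 folders exceed 4 GB (half the capacity), and no two of those can share a drive, so at least 10 drives are needed.
So 10 is already optimal.

0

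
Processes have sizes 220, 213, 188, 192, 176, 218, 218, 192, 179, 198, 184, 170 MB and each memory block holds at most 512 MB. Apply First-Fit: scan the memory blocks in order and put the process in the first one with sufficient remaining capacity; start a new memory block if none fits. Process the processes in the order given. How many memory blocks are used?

memory block 1: place 220 MB, 292 MB left
memory block 1: place 213 MB, 79 MB left
memory block 2: place 188 MB, 324 MB left
memory block 2: place 192 MB, 132 MB left
memory block 3: place 176 MB, 336 MB left
memory block 3: place 218 MB, 118 MB left
memory block 4: place 218 MB, 294 MB left
memory block 4: place 192 MB, 102 MB left
memory block 5: place 179 MB, 333 MB left
memory block 5: place 198 MB, 135 MB left
memory block 6: place 184 MB, 328 MB left
memory block 6: place 170 MB, 158 MB left

6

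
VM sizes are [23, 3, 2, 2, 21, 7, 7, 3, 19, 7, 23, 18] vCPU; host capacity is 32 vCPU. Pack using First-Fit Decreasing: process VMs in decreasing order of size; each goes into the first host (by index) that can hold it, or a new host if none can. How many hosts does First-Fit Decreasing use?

Sorted descending: 23, 23, 21, 19, 18, 7, 7, 7, 3, 3, 2, 2.
host 1: place 23 vCPU, 9 vCPU left
host 2: place 23 vCPU, 9 vCPU left
host 3: place 21 vCPU, 11 vCPU left
host 4: place 19 vCPU, 13 vCPU left
host 5: place 18 vCPU, 14 vCPU left
host 1: place 7 vCPU, 2 vCPU left
host 2: place 7 vCPU, 2 vCPU left
host 3: place 7 vCPU, 4 vCPU left
host 3: place 3 vCPU, 1 vCPU left
host 4: place 3 vCPU, 10 vCPU left
host 1: place 2 vCPU, 0 vCPU left
host 2: place 2 vCPU, 0 vCPU left

5 hosts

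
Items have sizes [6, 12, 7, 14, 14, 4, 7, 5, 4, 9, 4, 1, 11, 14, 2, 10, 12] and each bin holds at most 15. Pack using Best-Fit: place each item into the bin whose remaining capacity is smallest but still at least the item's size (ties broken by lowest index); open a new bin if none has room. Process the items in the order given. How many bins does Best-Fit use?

10 bins

Put 6 in bin 1; 9 remain.
Put 12 in bin 2; 3 remain.
Put 7 in bin 1; 2 remain.
Put 14 in bin 3; 1 remain.
Put 14 in bin 4; 1 remain.
Put 4 in bin 5; 11 remain.
Put 7 in bin 5; 4 remain.
Put 5 in bin 6; 10 remain.
Put 4 in bin 5; 0 remain.
Put 9 in bin 6; 1 remain.
Put 4 in bin 7; 11 remain.
Put 1 in bin 3; 0 remain.
Put 11 in bin 7; 0 remain.
Put 14 in bin 8; 1 remain.
Put 2 in bin 1; 0 remain.
Put 10 in bin 9; 5 remain.
Put 12 in bin 10; 3 remain.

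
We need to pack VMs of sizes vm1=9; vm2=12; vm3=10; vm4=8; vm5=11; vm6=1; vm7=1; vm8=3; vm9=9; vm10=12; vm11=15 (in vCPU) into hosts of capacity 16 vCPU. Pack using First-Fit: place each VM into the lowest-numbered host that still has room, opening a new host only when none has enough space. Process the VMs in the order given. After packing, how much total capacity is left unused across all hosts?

Put vm1 (9 vCPU) in host 1; 7 vCPU remain.
Put vm2 (12 vCPU) in host 2; 4 vCPU remain.
Put vm3 (10 vCPU) in host 3; 6 vCPU remain.
Put vm4 (8 vCPU) in host 4; 8 vCPU remain.
Put vm5 (11 vCPU) in host 5; 5 vCPU remain.
Put vm6 (1 vCPU) in host 1; 6 vCPU remain.
Put vm7 (1 vCPU) in host 1; 5 vCPU remain.
Put vm8 (3 vCPU) in host 1; 2 vCPU remain.
Put vm9 (9 vCPU) in host 6; 7 vCPU remain.
Put vm10 (12 vCPU) in host 7; 4 vCPU remain.
Put vm11 (15 vCPU) in host 8; 1 vCPU remain.
8 hosts × 16 vCPU = 128 vCPU; used 91 vCPU; unused 37 vCPU.

37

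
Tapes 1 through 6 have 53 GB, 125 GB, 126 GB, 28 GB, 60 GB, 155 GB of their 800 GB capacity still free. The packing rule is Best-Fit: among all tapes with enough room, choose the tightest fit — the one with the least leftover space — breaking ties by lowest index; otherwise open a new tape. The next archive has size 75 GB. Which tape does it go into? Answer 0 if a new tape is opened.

2

Tapes with room: tape 2 (125 GB), tape 3 (126 GB), tape 6 (155 GB).
Tightest fit is tape 2 with 125 GB free.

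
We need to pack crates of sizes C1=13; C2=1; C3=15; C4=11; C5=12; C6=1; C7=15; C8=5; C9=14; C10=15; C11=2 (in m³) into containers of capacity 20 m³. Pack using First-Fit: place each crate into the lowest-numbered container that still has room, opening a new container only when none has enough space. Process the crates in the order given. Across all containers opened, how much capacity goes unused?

36

container 1: place C1 (13 m³), 7 m³ left
container 1: place C2 (1 m³), 6 m³ left
container 2: place C3 (15 m³), 5 m³ left
container 3: place C4 (11 m³), 9 m³ left
container 4: place C5 (12 m³), 8 m³ left
container 1: place C6 (1 m³), 5 m³ left
container 5: place C7 (15 m³), 5 m³ left
container 1: place C8 (5 m³), 0 m³ left
container 6: place C9 (14 m³), 6 m³ left
container 7: place C10 (15 m³), 5 m³ left
container 2: place C11 (2 m³), 3 m³ left
7 containers × 20 m³ = 140 m³; used 104 m³; unused 36 m³.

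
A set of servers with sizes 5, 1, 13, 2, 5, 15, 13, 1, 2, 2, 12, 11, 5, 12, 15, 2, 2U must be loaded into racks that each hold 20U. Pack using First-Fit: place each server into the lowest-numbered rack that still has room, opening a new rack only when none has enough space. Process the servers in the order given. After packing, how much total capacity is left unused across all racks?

rack 1: place 5U, 15U left
rack 1: place 1U, 14U left
rack 1: place 13U, 1U left
rack 2: place 2U, 18U left
rack 2: place 5U, 13U left
rack 3: place 15U, 5U left
rack 2: place 13U, 0U left
rack 1: place 1U, 0U left
rack 3: place 2U, 3U left
rack 3: place 2U, 1U left
rack 4: place 12U, 8U left
rack 5: place 11U, 9U left
rack 4: place 5U, 3U left
rack 6: place 12U, 8U left
rack 7: place 15U, 5U left
rack 4: place 2U, 1U left
rack 5: place 2U, 7U left
7 racks × 20U = 140U; used 118U; unused 22U.

22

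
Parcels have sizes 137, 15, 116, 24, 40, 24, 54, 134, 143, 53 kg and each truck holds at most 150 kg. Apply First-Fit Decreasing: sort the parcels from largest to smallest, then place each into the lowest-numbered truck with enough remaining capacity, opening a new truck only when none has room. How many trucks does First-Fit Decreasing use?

6 trucks

Sorted descending: 143, 137, 134, 116, 54, 53, 40, 24, 24, 15.
truck 1: place 143 kg, 7 kg left
truck 2: place 137 kg, 13 kg left
truck 3: place 134 kg, 16 kg left
truck 4: place 116 kg, 34 kg left
truck 5: place 54 kg, 96 kg left
truck 5: place 53 kg, 43 kg left
truck 5: place 40 kg, 3 kg left
truck 4: place 24 kg, 10 kg left
truck 6: place 24 kg, 126 kg left
truck 3: place 15 kg, 1 kg left
Final trucks: [143] [137] [134,15] [116,24] [54,53,40] [24].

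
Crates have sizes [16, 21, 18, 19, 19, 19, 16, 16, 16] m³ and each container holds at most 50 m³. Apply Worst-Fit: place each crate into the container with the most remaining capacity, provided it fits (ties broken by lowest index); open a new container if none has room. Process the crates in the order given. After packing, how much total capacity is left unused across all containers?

40

16 m³ → container 1 (remaining 34 m³)
21 m³ → container 1 (remaining 13 m³)
18 m³ → container 2 (remaining 32 m³)
19 m³ → container 2 (remaining 13 m³)
19 m³ → container 3 (remaining 31 m³)
19 m³ → container 3 (remaining 12 m³)
16 m³ → container 4 (remaining 34 m³)
16 m³ → container 4 (remaining 18 m³)
16 m³ → container 4 (remaining 2 m³)
4 containers × 50 m³ = 200 m³; used 160 m³; unused 40 m³.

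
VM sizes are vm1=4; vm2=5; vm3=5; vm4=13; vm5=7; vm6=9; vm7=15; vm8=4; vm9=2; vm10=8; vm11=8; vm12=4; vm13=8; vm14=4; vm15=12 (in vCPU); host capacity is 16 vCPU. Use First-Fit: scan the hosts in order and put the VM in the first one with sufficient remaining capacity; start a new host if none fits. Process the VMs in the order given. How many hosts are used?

host 1: place vm1 (4 vCPU), 12 vCPU left
host 1: place vm2 (5 vCPU), 7 vCPU left
host 1: place vm3 (5 vCPU), 2 vCPU left
host 2: place vm4 (13 vCPU), 3 vCPU left
host 3: place vm5 (7 vCPU), 9 vCPU left
host 3: place vm6 (9 vCPU), 0 vCPU left
host 4: place vm7 (15 vCPU), 1 vCPU left
host 5: place vm8 (4 vCPU), 12 vCPU left
host 1: place vm9 (2 vCPU), 0 vCPU left
host 5: place vm10 (8 vCPU), 4 vCPU left
host 6: place vm11 (8 vCPU), 8 vCPU left
host 5: place vm12 (4 vCPU), 0 vCPU left
host 6: place vm13 (8 vCPU), 0 vCPU left
host 7: place vm14 (4 vCPU), 12 vCPU left
host 7: place vm15 (12 vCPU), 0 vCPU left

7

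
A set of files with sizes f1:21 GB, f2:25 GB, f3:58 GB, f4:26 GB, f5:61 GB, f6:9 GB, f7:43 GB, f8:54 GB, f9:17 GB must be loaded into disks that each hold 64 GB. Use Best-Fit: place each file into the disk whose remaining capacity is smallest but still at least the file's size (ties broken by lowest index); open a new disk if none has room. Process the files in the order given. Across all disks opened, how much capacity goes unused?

70

disk 1: place f1 (21 GB), 43 GB left
disk 1: place f2 (25 GB), 18 GB left
disk 2: place f3 (58 GB), 6 GB left
disk 3: place f4 (26 GB), 38 GB left
disk 4: place f5 (61 GB), 3 GB left
disk 1: place f6 (9 GB), 9 GB left
disk 5: place f7 (43 GB), 21 GB left
disk 6: place f8 (54 GB), 10 GB left
disk 5: place f9 (17 GB), 4 GB left
6 disks × 64 GB = 384 GB; used 314 GB; unused 70 GB.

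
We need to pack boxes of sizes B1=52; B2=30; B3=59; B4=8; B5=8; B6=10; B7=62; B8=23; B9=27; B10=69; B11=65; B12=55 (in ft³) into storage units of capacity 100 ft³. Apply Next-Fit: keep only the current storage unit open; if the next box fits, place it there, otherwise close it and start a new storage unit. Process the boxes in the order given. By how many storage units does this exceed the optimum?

Next-Fit: [52,30] [59,8,8,10] [62,23] [27,69] [65] [55] → 6 storage units.
6 boxes exceed 50 ft³ (half the capacity), and no two of those can share a storage unit, so at least 6 storage units are needed.
So 6 is already optimal.

0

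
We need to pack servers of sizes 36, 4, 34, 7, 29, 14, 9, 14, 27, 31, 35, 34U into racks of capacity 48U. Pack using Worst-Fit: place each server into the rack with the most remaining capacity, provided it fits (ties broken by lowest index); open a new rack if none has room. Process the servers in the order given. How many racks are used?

8

rack 1: place 36U, 12U left
rack 1: place 4U, 8U left
rack 2: place 34U, 14U left
rack 2: place 7U, 7U left
rack 3: place 29U, 19U left
rack 3: place 14U, 5U left
rack 4: place 9U, 39U left
rack 4: place 14U, 25U left
rack 5: place 27U, 21U left
rack 6: place 31U, 17U left
rack 7: place 35U, 13U left
rack 8: place 34U, 14U left
Final racks: [36,4] [34,7] [29,14] [9,14] [27] [31] [35] [34].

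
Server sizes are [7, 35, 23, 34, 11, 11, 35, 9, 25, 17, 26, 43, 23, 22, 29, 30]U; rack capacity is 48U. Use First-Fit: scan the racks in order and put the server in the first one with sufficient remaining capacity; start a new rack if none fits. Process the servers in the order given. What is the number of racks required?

10

7U → rack 1 (remaining 41U)
35U → rack 1 (remaining 6U)
23U → rack 2 (remaining 25U)
34U → rack 3 (remaining 14U)
11U → rack 2 (remaining 14U)
11U → rack 2 (remaining 3U)
35U → rack 4 (remaining 13U)
9U → rack 3 (remaining 5U)
25U → rack 5 (remaining 23U)
17U → rack 5 (remaining 6U)
26U → rack 6 (remaining 22U)
43U → rack 7 (remaining 5U)
23U → rack 8 (remaining 25U)
22U → rack 6 (remaining 0U)
29U → rack 9 (remaining 19U)
30U → rack 10 (remaining 18U)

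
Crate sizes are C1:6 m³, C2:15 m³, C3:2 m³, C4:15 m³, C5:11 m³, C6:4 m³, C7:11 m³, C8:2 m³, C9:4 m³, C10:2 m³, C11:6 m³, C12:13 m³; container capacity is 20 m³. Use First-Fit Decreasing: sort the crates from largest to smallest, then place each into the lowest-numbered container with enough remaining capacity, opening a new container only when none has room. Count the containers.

Sorted descending: 15, 15, 13, 11, 11, 6, 6, 4, 4, 2, 2, 2.
container 1: place 15 m³, 5 m³ left
container 2: place 15 m³, 5 m³ left
container 3: place 13 m³, 7 m³ left
container 4: place 11 m³, 9 m³ left
container 5: place 11 m³, 9 m³ left
container 3: place 6 m³, 1 m³ left
container 4: place 6 m³, 3 m³ left
container 1: place 4 m³, 1 m³ left
container 2: place 4 m³, 1 m³ left
container 4: place 2 m³, 1 m³ left
container 5: place 2 m³, 7 m³ left
container 5: place 2 m³, 5 m³ left
Final containers: [15,4] [15,4] [13,6] [11,6,2] [11,2,2].

5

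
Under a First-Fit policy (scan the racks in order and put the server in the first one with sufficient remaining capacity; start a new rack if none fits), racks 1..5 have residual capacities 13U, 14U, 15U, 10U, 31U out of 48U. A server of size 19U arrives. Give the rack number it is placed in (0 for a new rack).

Racks with room: rack 5 (31U).
The first with room is rack 5.

5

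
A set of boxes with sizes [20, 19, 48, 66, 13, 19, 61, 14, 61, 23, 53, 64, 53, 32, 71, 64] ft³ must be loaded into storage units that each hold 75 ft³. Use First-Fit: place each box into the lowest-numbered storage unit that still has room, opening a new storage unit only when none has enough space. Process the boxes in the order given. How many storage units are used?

11

storage unit 1: place 20 ft³, 55 ft³ left
storage unit 1: place 19 ft³, 36 ft³ left
storage unit 2: place 48 ft³, 27 ft³ left
storage unit 3: place 66 ft³, 9 ft³ left
storage unit 1: place 13 ft³, 23 ft³ left
storage unit 1: place 19 ft³, 4 ft³ left
storage unit 4: place 61 ft³, 14 ft³ left
storage unit 2: place 14 ft³, 13 ft³ left
storage unit 5: place 61 ft³, 14 ft³ left
storage unit 6: place 23 ft³, 52 ft³ left
storage unit 7: place 53 ft³, 22 ft³ left
storage unit 8: place 64 ft³, 11 ft³ left
storage unit 9: place 53 ft³, 22 ft³ left
storage unit 6: place 32 ft³, 20 ft³ left
storage unit 10: place 71 ft³, 4 ft³ left
storage unit 11: place 64 ft³, 11 ft³ left
Final storage units: [20,19,13,19] [48,14] [66] [61] [61] [23,32] [53] [64] [53] [71] [64].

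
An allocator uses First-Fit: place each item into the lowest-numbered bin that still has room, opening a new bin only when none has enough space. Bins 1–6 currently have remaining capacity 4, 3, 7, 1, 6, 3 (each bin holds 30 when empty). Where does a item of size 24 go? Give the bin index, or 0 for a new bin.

No bin has ≥ 24 free, so a new bin is opened.

0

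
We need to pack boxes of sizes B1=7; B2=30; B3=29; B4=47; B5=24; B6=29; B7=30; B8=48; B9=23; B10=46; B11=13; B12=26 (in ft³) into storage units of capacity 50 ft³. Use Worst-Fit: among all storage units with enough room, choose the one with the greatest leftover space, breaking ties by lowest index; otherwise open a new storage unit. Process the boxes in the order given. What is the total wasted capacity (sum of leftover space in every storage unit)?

storage unit 1: place B1 (7 ft³), 43 ft³ left
storage unit 1: place B2 (30 ft³), 13 ft³ left
storage unit 2: place B3 (29 ft³), 21 ft³ left
storage unit 3: place B4 (47 ft³), 3 ft³ left
storage unit 4: place B5 (24 ft³), 26 ft³ left
storage unit 5: place B6 (29 ft³), 21 ft³ left
storage unit 6: place B7 (30 ft³), 20 ft³ left
storage unit 7: place B8 (48 ft³), 2 ft³ left
storage unit 4: place B9 (23 ft³), 3 ft³ left
storage unit 8: place B10 (46 ft³), 4 ft³ left
storage unit 2: place B11 (13 ft³), 8 ft³ left
storage unit 9: place B12 (26 ft³), 24 ft³ left
9 storage units × 50 ft³ = 450 ft³; used 352 ft³; unused 98 ft³.

98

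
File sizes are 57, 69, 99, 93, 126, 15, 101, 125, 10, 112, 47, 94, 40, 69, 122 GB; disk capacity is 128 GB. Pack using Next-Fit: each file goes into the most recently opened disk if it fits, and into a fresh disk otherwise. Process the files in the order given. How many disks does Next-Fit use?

11

Put 57 GB in disk 1; 71 GB remain.
Put 69 GB in disk 1; 2 GB remain.
Put 99 GB in disk 2; 29 GB remain.
Put 93 GB in disk 3; 35 GB remain.
Put 126 GB in disk 4; 2 GB remain.
Put 15 GB in disk 5; 113 GB remain.
Put 101 GB in disk 5; 12 GB remain.
Put 125 GB in disk 6; 3 GB remain.
Put 10 GB in disk 7; 118 GB remain.
Put 112 GB in disk 7; 6 GB remain.
Put 47 GB in disk 8; 81 GB remain.
Put 94 GB in disk 9; 34 GB remain.
Put 40 GB in disk 10; 88 GB remain.
Put 69 GB in disk 10; 19 GB remain.
Put 122 GB in disk 11; 6 GB remain.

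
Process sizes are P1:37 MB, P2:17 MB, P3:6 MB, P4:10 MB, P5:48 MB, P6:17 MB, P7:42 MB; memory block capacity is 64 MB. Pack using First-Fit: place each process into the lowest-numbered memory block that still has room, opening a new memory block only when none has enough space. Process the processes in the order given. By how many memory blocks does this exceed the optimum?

First-Fit: [37,17,6] [10,48] [17,42] → 3 memory blocks.
Total size 177 MB; any packing needs at least ⌈177/64⌉ = 3 memory blocks.
So 3 is already optimal.

0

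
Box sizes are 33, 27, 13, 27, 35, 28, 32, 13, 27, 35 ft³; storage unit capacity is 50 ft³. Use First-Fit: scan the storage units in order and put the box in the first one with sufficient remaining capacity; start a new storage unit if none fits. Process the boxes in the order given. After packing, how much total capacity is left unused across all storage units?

storage unit 1: place 33 ft³, 17 ft³ left
storage unit 2: place 27 ft³, 23 ft³ left
storage unit 1: place 13 ft³, 4 ft³ left
storage unit 3: place 27 ft³, 23 ft³ left
storage unit 4: place 35 ft³, 15 ft³ left
storage unit 5: place 28 ft³, 22 ft³ left
storage unit 6: place 32 ft³, 18 ft³ left
storage unit 2: place 13 ft³, 10 ft³ left
storage unit 7: place 27 ft³, 23 ft³ left
storage unit 8: place 35 ft³, 15 ft³ left
8 storage units × 50 ft³ = 400 ft³; used 270 ft³; unused 130 ft³.

130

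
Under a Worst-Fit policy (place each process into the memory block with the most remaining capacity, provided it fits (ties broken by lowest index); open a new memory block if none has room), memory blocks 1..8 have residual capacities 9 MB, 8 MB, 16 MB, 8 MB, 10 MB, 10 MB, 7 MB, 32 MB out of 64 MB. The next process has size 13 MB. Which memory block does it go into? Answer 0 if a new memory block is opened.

Memory blocks with room: memory block 3 (16 MB), memory block 8 (32 MB).
Most room is memory block 8 with 32 MB free.

8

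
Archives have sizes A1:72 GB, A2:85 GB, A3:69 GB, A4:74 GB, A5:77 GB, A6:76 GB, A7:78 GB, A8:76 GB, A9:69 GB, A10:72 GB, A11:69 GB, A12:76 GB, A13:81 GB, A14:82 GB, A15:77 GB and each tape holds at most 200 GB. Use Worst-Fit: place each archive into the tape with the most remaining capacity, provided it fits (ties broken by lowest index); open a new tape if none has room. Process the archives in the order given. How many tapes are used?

Put A1 (72 GB) in tape 1; 128 GB remain.
Put A2 (85 GB) in tape 1; 43 GB remain.
Put A3 (69 GB) in tape 2; 131 GB remain.
Put A4 (74 GB) in tape 2; 57 GB remain.
Put A5 (77 GB) in tape 3; 123 GB remain.
Put A6 (76 GB) in tape 3; 47 GB remain.
Put A7 (78 GB) in tape 4; 122 GB remain.
Put A8 (76 GB) in tape 4; 46 GB remain.
Put A9 (69 GB) in tape 5; 131 GB remain.
Put A10 (72 GB) in tape 5; 59 GB remain.
Put A11 (69 GB) in tape 6; 131 GB remain.
Put A12 (76 GB) in tape 6; 55 GB remain.
Put A13 (81 GB) in tape 7; 119 GB remain.
Put A14 (82 GB) in tape 7; 37 GB remain.
Put A15 (77 GB) in tape 8; 123 GB remain.
Final tapes: [72,85] [69,74] [77,76] [78,76] [69,72] [69,76] [81,82] [77].

8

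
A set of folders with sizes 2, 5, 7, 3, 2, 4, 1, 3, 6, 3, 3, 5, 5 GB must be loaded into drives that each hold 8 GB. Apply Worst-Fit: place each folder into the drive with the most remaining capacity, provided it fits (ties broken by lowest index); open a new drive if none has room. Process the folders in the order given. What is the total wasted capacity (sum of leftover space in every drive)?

2 GB → drive 1 (remaining 6 GB)
5 GB → drive 1 (remaining 1 GB)
7 GB → drive 2 (remaining 1 GB)
3 GB → drive 3 (remaining 5 GB)
2 GB → drive 3 (remaining 3 GB)
4 GB → drive 4 (remaining 4 GB)
1 GB → drive 4 (remaining 3 GB)
3 GB → drive 3 (remaining 0 GB)
6 GB → drive 5 (remaining 2 GB)
3 GB → drive 4 (remaining 0 GB)
3 GB → drive 6 (remaining 5 GB)
5 GB → drive 6 (remaining 0 GB)
5 GB → drive 7 (remaining 3 GB)
7 drives × 8 GB = 56 GB; used 49 GB; unused 7 GB.

7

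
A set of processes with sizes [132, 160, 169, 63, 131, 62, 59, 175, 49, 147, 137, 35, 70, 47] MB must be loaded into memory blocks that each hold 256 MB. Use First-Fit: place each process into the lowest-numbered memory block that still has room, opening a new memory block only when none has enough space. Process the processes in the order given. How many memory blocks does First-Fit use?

memory block 1: place 132 MB, 124 MB left
memory block 2: place 160 MB, 96 MB left
memory block 3: place 169 MB, 87 MB left
memory block 1: place 63 MB, 61 MB left
memory block 4: place 131 MB, 125 MB left
memory block 2: place 62 MB, 34 MB left
memory block 1: place 59 MB, 2 MB left
memory block 5: place 175 MB, 81 MB left
memory block 3: place 49 MB, 38 MB left
memory block 6: place 147 MB, 109 MB left
memory block 7: place 137 MB, 119 MB left
memory block 3: place 35 MB, 3 MB left
memory block 4: place 70 MB, 55 MB left
memory block 4: place 47 MB, 8 MB left

7 memory blocks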